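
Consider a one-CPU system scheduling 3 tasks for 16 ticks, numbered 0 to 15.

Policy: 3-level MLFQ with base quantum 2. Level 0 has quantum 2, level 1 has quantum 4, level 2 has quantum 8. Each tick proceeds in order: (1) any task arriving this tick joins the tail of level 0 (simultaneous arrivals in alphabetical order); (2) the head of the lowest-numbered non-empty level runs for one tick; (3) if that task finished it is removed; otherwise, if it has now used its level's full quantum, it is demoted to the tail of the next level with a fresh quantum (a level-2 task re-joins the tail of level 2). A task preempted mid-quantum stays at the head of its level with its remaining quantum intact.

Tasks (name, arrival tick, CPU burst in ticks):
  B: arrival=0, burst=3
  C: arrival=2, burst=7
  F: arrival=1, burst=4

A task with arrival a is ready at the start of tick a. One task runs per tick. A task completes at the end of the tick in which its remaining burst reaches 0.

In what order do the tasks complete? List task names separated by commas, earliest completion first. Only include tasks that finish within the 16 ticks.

completion order = B, F, C

t=0: L0/L1/L2 = B/-/- → run B
t=1: L0/L1/L2 = BF/-/- → run B
t=2: L0/L1/L2 = FC/B/- → run F
t=3: L0/L1/L2 = FC/B/- → run F
t=4: L0/L1/L2 = C/BF/- → run C
t=5: L0/L1/L2 = C/BF/- → run C
t=6: L0/L1/L2 = -/BFC/- → run B
t=7: L0/L1/L2 = -/FC/- → run F
t=8: L0/L1/L2 = -/FC/- → run F
t=9: L0/L1/L2 = -/C/- → run C
t=10: L0/L1/L2 = -/C/- → run C
t=11: L0/L1/L2 = -/C/- → run C
t=12: L0/L1/L2 = -/C/- → run C
t=13: L0/L1/L2 = -/-/C → run C
t=14: (idle)
t=15: (idle)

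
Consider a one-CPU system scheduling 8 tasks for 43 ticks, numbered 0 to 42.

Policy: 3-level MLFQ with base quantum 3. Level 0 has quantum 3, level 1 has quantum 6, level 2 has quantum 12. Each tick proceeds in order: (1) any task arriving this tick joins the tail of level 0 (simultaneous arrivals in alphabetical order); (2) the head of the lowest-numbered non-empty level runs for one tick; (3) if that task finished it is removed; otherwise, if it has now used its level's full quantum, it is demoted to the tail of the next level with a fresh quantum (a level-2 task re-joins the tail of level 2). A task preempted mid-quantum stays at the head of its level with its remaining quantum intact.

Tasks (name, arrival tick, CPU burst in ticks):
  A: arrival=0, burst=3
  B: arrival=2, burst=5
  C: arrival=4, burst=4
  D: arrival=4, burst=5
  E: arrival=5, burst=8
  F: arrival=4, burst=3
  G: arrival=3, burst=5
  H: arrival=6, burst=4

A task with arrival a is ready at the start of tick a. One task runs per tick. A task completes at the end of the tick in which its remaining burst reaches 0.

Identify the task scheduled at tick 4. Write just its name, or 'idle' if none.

running at tick 4 = B

t=0: L0/L1/L2 = A/-/- → run A
t=1: L0/L1/L2 = A/-/- → run A
t=2: L0/L1/L2 = AB/-/- → run A
t=3: L0/L1/L2 = BG/-/- → run B
t=4: L0/L1/L2 = BGCDF/-/- → run B
t=5: L0/L1/L2 = BGCDFE/-/- → run B
t=6: L0/L1/L2 = GCDFEH/B/- → run G
t=7: L0/L1/L2 = GCDFEH/B/- → run G
t=8: L0/L1/L2 = GCDFEH/B/- → run G
t=9: L0/L1/L2 = CDFEH/BG/- → run C
t=10: L0/L1/L2 = CDFEH/BG/- → run C
t=11: L0/L1/L2 = CDFEH/BG/- → run C
t=12: L0/L1/L2 = DFEH/BGC/- → run D
t=13: L0/L1/L2 = DFEH/BGC/- → run D
t=14: L0/L1/L2 = DFEH/BGC/- → run D
t=15: L0/L1/L2 = FEH/BGCD/- → run F
t=16: L0/L1/L2 = FEH/BGCD/- → run F
t=17: L0/L1/L2 = FEH/BGCD/- → run F
t=18: L0/L1/L2 = EH/BGCD/- → run E
t=19: L0/L1/L2 = EH/BGCD/- → run E
t=20: L0/L1/L2 = EH/BGCD/- → run E
t=21: L0/L1/L2 = H/BGCDE/- → run H
t=22: L0/L1/L2 = H/BGCDE/- → run H
t=23: L0/L1/L2 = H/BGCDE/- → run H
t=24: L0/L1/L2 = -/BGCDEH/- → run B
t=25: L0/L1/L2 = -/BGCDEH/- → run B
t=26: L0/L1/L2 = -/GCDEH/- → run G
t=27: L0/L1/L2 = -/GCDEH/- → run G
t=28: L0/L1/L2 = -/CDEH/- → run C
t=29: L0/L1/L2 = -/DEH/- → run D
t=30: L0/L1/L2 = -/DEH/- → run D
t=31: L0/L1/L2 = -/EH/- → run E
t=32: L0/L1/L2 = -/EH/- → run E
t=33: L0/L1/L2 = -/EH/- → run E
t=34: L0/L1/L2 = -/EH/- → run E
t=35: L0/L1/L2 = -/EH/- → run E
t=36: L0/L1/L2 = -/H/- → run H
t=37: (idle)
t=38: (idle)
t=39: (idle)
t=40: (idle)
t=41: (idle)
t=42: (idle)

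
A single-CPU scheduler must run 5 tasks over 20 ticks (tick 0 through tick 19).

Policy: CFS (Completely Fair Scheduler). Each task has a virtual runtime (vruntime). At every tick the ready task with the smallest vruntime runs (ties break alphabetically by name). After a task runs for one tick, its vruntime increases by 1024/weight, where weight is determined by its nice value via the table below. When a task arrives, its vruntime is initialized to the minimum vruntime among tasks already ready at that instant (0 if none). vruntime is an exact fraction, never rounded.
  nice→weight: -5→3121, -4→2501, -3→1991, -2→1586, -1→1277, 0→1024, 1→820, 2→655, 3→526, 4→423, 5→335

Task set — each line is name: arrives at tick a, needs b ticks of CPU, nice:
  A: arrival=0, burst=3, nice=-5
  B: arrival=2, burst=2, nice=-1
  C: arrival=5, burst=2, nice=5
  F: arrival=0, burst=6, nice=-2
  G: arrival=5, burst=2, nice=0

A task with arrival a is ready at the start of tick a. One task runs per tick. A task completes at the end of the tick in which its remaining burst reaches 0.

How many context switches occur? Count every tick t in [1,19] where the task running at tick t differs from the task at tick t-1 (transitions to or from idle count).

t=0: vr[A=0 F=0] → run A
t=1: vr[A=1024/3121 F=0] → run F
t=2: vr[A=1024/3121 B=1024/3121 F=512/793] → run A
t=3: vr[A=2048/3121 B=1024/3121 F=512/793] → run B
t=4: vr[A=2048/3121 B=4503552/3985517 F=512/793] → run F
t=5: vr[A=2048/3121 B=4503552/3985517 C=2048/3121 F=1024/793 G=2048/3121] → run A
t=6: vr[B=4503552/3985517 C=2048/3121 F=1024/793 G=2048/3121] → run C
t=7: vr[B=4503552/3985517 C=3881984/1045535 F=1024/793 G=2048/3121] → run G
t=8: vr[B=4503552/3985517 C=3881984/1045535 F=1024/793 G=5169/3121] → run B
t=9: vr[C=3881984/1045535 F=1024/793 G=5169/3121] → run F
t=10: vr[C=3881984/1045535 F=1536/793 G=5169/3121] → run G
t=11: vr[C=3881984/1045535 F=1536/793] → run F
t=12: vr[C=3881984/1045535 F=2048/793] → run F
t=13: vr[C=3881984/1045535 F=2560/793] → run F
t=14: vr[C=3881984/1045535] → run C
t=15: (idle)
t=16: (idle)
t=17: (idle)
t=18: (idle)
t=19: (idle)

context switches = 13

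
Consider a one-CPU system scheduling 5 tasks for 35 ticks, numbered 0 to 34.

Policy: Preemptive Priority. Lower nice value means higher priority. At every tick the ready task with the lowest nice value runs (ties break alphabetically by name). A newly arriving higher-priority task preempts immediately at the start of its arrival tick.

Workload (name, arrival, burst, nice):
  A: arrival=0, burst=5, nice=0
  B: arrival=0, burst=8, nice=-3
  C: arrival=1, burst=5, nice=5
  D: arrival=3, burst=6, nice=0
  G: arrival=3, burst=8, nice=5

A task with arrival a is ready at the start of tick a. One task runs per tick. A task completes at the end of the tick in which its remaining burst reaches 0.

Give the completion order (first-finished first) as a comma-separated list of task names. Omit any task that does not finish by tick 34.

t=0: ready={A,B} → run B
t=1: ready={A,B,C} → run B
t=2: ready={A,B,C} → run B
t=3: ready={A,B,C,D,G} → run B
t=4: ready={A,B,C,D,G} → run B
t=5: ready={A,B,C,D,G} → run B
t=6: ready={A,B,C,D,G} → run B
t=7: ready={A,B,C,D,G} → run B
t=8: ready={A,C,D,G} → run A
t=9: ready={A,C,D,G} → run A
t=10: ready={A,C,D,G} → run A
t=11: ready={A,C,D,G} → run A
t=12: ready={A,C,D,G} → run A
t=13: ready={C,D,G} → run D
t=14: ready={C,D,G} → run D
t=15: ready={C,D,G} → run D
t=16: ready={C,D,G} → run D
t=17: ready={C,D,G} → run D
t=18: ready={C,D,G} → run D
t=19: ready={C,G} → run C
t=20: ready={C,G} → run C
t=21: ready={C,G} → run C
t=22: ready={C,G} → run C
t=23: ready={C,G} → run C
t=24: ready={G} → run G
t=25: ready={G} → run G
t=26: ready={G} → run G
t=27: ready={G} → run G
t=28: ready={G} → run G
t=29: ready={G} → run G
t=30: ready={G} → run G
t=31: ready={G} → run G
t=32: (idle)
t=33: (idle)
t=34: (idle)

completion order = B, A, D, C, G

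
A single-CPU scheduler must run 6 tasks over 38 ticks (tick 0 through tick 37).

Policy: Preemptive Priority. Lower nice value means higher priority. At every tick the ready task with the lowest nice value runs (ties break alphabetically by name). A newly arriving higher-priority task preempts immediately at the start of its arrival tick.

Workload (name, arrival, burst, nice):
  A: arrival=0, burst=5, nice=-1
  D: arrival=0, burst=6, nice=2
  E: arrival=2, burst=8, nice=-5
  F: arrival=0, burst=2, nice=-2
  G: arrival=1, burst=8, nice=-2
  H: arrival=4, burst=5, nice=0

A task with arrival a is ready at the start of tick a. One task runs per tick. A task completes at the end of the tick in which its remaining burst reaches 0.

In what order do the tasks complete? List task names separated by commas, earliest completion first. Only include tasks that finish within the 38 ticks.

t=0: ready={A,D,F} → run F
t=1: ready={A,D,F,G} → run F
t=2: ready={A,D,E,G} → run E
t=3: ready={A,D,E,G} → run E
t=4: ready={A,D,E,G,H} → run E
t=5: ready={A,D,E,G,H} → run E
t=6: ready={A,D,E,G,H} → run E
t=7: ready={A,D,E,G,H} → run E
t=8: ready={A,D,E,G,H} → run E
t=9: ready={A,D,E,G,H} → run E
t=10: ready={A,D,G,H} → run G
t=11: ready={A,D,G,H} → run G
t=12: ready={A,D,G,H} → run G
t=13: ready={A,D,G,H} → run G
t=14: ready={A,D,G,H} → run G
t=15: ready={A,D,G,H} → run G
t=16: ready={A,D,G,H} → run G
t=17: ready={A,D,G,H} → run G
t=18: ready={A,D,H} → run A
t=19: ready={A,D,H} → run A
t=20: ready={A,D,H} → run A
t=21: ready={A,D,H} → run A
t=22: ready={A,D,H} → run A
t=23: ready={D,H} → run H
t=24: ready={D,H} → run H
t=25: ready={D,H} → run H
t=26: ready={D,H} → run H
t=27: ready={D,H} → run H
t=28: ready={D} → run D
t=29: ready={D} → run D
t=30: ready={D} → run D
t=31: ready={D} → run D
t=32: ready={D} → run D
t=33: ready={D} → run D
t=34: (idle)
t=35: (idle)
t=36: (idle)
t=37: (idle)

completion order = F, E, G, A, H, D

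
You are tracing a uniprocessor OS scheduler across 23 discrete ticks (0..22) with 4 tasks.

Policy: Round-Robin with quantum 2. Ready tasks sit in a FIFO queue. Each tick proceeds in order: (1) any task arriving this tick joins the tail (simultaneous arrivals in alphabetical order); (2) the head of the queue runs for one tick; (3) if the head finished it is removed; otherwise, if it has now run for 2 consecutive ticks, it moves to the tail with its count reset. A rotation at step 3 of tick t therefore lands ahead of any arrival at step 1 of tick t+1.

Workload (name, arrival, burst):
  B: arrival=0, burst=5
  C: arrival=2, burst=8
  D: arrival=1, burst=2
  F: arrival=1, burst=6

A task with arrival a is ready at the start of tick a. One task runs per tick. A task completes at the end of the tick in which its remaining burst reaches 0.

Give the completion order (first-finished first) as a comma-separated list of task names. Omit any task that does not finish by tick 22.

completion order = D, B, F, C

t=0: queue=[B] q_used=0 → run B
t=1: queue=[B,D,F] q_used=1 → run B
t=2: queue=[D,F,B,C] q_used=0 → run D
t=3: queue=[D,F,B,C] q_used=1 → run D
t=4: queue=[F,B,C] q_used=0 → run F
t=5: queue=[F,B,C] q_used=1 → run F
t=6: queue=[B,C,F] q_used=0 → run B
t=7: queue=[B,C,F] q_used=1 → run B
t=8: queue=[C,F,B] q_used=0 → run C
t=9: queue=[C,F,B] q_used=1 → run C
t=10: queue=[F,B,C] q_used=0 → run F
t=11: queue=[F,B,C] q_used=1 → run F
t=12: queue=[B,C,F] q_used=0 → run B
t=13: queue=[C,F] q_used=0 → run C
t=14: queue=[C,F] q_used=1 → run C
t=15: queue=[F,C] q_used=0 → run F
t=16: queue=[F,C] q_used=1 → run F
t=17: queue=[C] q_used=0 → run C
t=18: queue=[C] q_used=1 → run C
t=19: queue=[C] q_used=0 → run C
t=20: queue=[C] q_used=1 → run C
t=21: (idle)
t=22: (idle)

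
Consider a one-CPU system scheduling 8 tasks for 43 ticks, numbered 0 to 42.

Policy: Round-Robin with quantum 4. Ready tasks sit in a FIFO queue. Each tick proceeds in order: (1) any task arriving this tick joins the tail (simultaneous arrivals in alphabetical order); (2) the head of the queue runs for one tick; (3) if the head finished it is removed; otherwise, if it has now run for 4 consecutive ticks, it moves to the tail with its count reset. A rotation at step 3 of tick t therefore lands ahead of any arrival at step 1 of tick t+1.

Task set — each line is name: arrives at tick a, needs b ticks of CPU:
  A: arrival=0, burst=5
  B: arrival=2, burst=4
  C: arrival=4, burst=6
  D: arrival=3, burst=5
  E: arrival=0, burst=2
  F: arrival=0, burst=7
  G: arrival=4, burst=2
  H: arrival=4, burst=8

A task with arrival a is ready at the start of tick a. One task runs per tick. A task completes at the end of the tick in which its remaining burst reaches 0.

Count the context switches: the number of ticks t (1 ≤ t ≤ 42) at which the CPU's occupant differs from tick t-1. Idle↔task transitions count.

context switches = 13

t=0: queue=[A,E,F] q_used=0 → run A
t=1: queue=[A,E,F] q_used=1 → run A
t=2: queue=[A,E,F,B] q_used=2 → run A
t=3: queue=[A,E,F,B,D] q_used=3 → run A
t=4: queue=[E,F,B,D,A,C,G,H] q_used=0 → run E
t=5: queue=[E,F,B,D,A,C,G,H] q_used=1 → run E
t=6: queue=[F,B,D,A,C,G,H] q_used=0 → run F
t=7: queue=[F,B,D,A,C,G,H] q_used=1 → run F
t=8: queue=[F,B,D,A,C,G,H] q_used=2 → run F
t=9: queue=[F,B,D,A,C,G,H] q_used=3 → run F
t=10: queue=[B,D,A,C,G,H,F] q_used=0 → run B
t=11: queue=[B,D,A,C,G,H,F] q_used=1 → run B
t=12: queue=[B,D,A,C,G,H,F] q_used=2 → run B
t=13: queue=[B,D,A,C,G,H,F] q_used=3 → run B
t=14: queue=[D,A,C,G,H,F] q_used=0 → run D
t=15: queue=[D,A,C,G,H,F] q_used=1 → run D
t=16: queue=[D,A,C,G,H,F] q_used=2 → run D
t=17: queue=[D,A,C,G,H,F] q_used=3 → run D
t=18: queue=[A,C,G,H,F,D] q_used=0 → run A
t=19: queue=[C,G,H,F,D] q_used=0 → run C
t=20: queue=[C,G,H,F,D] q_used=1 → run C
t=21: queue=[C,G,H,F,D] q_used=2 → run C
t=22: queue=[C,G,H,F,D] q_used=3 → run C
t=23: queue=[G,H,F,D,C] q_used=0 → run G
t=24: queue=[G,H,F,D,C] q_used=1 → run G
t=25: queue=[H,F,D,C] q_used=0 → run H
t=26: queue=[H,F,D,C] q_used=1 → run H
t=27: queue=[H,F,D,C] q_used=2 → run H
t=28: queue=[H,F,D,C] q_used=3 → run H
t=29: queue=[F,D,C,H] q_used=0 → run F
t=30: queue=[F,D,C,H] q_used=1 → run F
t=31: queue=[F,D,C,H] q_used=2 → run F
t=32: queue=[D,C,H] q_used=0 → run D
t=33: queue=[C,H] q_used=0 → run C
t=34: queue=[C,H] q_used=1 → run C
t=35: queue=[H] q_used=0 → run H
t=36: queue=[H] q_used=1 → run H
t=37: queue=[H] q_used=2 → run H
t=38: queue=[H] q_used=3 → run H
t=39: (idle)
t=40: (idle)
t=41: (idle)
t=42: (idle)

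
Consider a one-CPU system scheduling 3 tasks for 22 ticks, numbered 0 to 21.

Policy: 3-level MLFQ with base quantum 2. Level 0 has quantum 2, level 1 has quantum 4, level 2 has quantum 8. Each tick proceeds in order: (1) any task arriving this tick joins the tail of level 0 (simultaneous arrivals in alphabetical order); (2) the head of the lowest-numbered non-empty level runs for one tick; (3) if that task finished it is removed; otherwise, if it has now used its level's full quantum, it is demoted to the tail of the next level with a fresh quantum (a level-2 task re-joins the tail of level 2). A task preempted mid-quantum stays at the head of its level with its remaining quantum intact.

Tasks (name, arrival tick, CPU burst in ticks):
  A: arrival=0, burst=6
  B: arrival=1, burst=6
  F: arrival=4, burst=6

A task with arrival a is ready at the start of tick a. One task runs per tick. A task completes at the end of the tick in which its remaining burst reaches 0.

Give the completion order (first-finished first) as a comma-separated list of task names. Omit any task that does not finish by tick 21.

t=0: L0/L1/L2 = A/-/- → run A
t=1: L0/L1/L2 = AB/-/- → run A
t=2: L0/L1/L2 = B/A/- → run B
t=3: L0/L1/L2 = B/A/- → run B
t=4: L0/L1/L2 = F/AB/- → run F
t=5: L0/L1/L2 = F/AB/- → run F
t=6: L0/L1/L2 = -/ABF/- → run A
t=7: L0/L1/L2 = -/ABF/- → run A
t=8: L0/L1/L2 = -/ABF/- → run A
t=9: L0/L1/L2 = -/ABF/- → run A
t=10: L0/L1/L2 = -/BF/- → run B
t=11: L0/L1/L2 = -/BF/- → run B
t=12: L0/L1/L2 = -/BF/- → run B
t=13: L0/L1/L2 = -/BF/- → run B
t=14: L0/L1/L2 = -/F/- → run F
t=15: L0/L1/L2 = -/F/- → run F
t=16: L0/L1/L2 = -/F/- → run F
t=17: L0/L1/L2 = -/F/- → run F
t=18: (idle)
t=19: (idle)
t=20: (idle)
t=21: (idle)

completion order = A, B, F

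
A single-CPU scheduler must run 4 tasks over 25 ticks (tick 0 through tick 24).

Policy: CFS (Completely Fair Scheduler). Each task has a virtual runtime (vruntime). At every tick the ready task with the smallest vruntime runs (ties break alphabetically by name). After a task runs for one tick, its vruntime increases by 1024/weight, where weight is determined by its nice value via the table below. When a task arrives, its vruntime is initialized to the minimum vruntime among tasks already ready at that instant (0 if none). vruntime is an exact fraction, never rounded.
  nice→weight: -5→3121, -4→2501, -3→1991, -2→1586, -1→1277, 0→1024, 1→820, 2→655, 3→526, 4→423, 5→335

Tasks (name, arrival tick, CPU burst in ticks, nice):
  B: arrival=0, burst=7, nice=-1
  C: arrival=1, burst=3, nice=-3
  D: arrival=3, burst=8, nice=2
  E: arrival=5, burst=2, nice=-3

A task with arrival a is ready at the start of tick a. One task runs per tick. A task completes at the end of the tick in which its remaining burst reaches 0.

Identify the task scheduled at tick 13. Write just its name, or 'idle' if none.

t=0: vr[B=0] → run B
t=1: vr[B=1024/1277 C=1024/1277] → run B
t=2: vr[B=2048/1277 C=1024/1277] → run C
t=3: vr[B=2048/1277 C=3346432/2542507 D=3346432/2542507] → run C
t=4: vr[B=2048/1277 C=4654080/2542507 D=3346432/2542507] → run D
t=5: vr[B=2048/1277 C=4654080/2542507 D=4795440128/1665342085 E=2048/1277] → run B
t=6: vr[B=3072/1277 C=4654080/2542507 D=4795440128/1665342085 E=2048/1277] → run E
t=7: vr[B=3072/1277 C=4654080/2542507 D=4795440128/1665342085 E=5385216/2542507] → run C
t=8: vr[B=3072/1277 D=4795440128/1665342085 E=5385216/2542507] → run E
t=9: vr[B=3072/1277 D=4795440128/1665342085] → run B
t=10: vr[B=4096/1277 D=4795440128/1665342085] → run D
t=11: vr[B=4096/1277 D=7398967296/1665342085] → run B
t=12: vr[B=5120/1277 D=7398967296/1665342085] → run B
t=13: vr[B=6144/1277 D=7398967296/1665342085] → run D
t=14: vr[B=6144/1277 D=10002494464/1665342085] → run B
t=15: vr[D=10002494464/1665342085] → run D
t=16: vr[D=12606021632/1665342085] → run D
t=17: vr[D=3041909760/333068417] → run D
t=18: vr[D=17813075968/1665342085] → run D
t=19: vr[D=20416603136/1665342085] → run D
t=20: (idle)
t=21: (idle)
t=22: (idle)
t=23: (idle)
t=24: (idle)

running at tick 13 = D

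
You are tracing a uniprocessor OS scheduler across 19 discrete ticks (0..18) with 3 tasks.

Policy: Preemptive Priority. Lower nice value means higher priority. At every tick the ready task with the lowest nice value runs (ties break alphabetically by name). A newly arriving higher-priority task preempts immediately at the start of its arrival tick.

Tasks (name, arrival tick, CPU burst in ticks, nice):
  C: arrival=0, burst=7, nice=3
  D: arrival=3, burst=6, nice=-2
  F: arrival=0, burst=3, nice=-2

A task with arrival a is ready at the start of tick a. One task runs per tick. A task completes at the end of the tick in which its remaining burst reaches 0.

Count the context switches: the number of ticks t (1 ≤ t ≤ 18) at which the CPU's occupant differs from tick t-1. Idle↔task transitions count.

context switches = 3

t=0: ready={C,F} → run F
t=1: ready={C,F} → run F
t=2: ready={C,F} → run F
t=3: ready={C,D} → run D
t=4: ready={C,D} → run D
t=5: ready={C,D} → run D
t=6: ready={C,D} → run D
t=7: ready={C,D} → run D
t=8: ready={C,D} → run D
t=9: ready={C} → run C
t=10: ready={C} → run C
t=11: ready={C} → run C
t=12: ready={C} → run C
t=13: ready={C} → run C
t=14: ready={C} → run C
t=15: ready={C} → run C
t=16: (idle)
t=17: (idle)
t=18: (idle)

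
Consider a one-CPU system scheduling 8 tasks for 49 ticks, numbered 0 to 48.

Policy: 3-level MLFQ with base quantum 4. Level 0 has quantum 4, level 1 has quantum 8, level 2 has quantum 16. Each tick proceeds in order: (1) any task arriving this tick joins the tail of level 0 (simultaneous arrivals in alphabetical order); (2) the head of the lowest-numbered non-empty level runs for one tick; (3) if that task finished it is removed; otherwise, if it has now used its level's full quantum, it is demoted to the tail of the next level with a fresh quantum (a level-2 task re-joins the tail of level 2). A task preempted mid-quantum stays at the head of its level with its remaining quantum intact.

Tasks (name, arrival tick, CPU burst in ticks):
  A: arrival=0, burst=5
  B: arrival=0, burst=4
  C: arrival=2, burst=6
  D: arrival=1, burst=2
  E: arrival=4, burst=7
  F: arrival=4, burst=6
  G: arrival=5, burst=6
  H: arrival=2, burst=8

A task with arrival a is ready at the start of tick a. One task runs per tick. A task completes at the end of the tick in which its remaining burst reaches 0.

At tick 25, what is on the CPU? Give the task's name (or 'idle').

running at tick 25 = F

t=0: L0/L1/L2 = AB/-/- → run A
t=1: L0/L1/L2 = ABD/-/- → run A
t=2: L0/L1/L2 = ABDCH/-/- → run A
t=3: L0/L1/L2 = ABDCH/-/- → run A
t=4: L0/L1/L2 = BDCHEF/A/- → run B
t=5: L0/L1/L2 = BDCHEFG/A/- → run B
t=6: L0/L1/L2 = BDCHEFG/A/- → run B
t=7: L0/L1/L2 = BDCHEFG/A/- → run B
t=8: L0/L1/L2 = DCHEFG/A/- → run D
t=9: L0/L1/L2 = DCHEFG/A/- → run D
t=10: L0/L1/L2 = CHEFG/A/- → run C
t=11: L0/L1/L2 = CHEFG/A/- → run C
t=12: L0/L1/L2 = CHEFG/A/- → run C
t=13: L0/L1/L2 = CHEFG/A/- → run C
t=14: L0/L1/L2 = HEFG/AC/- → run H
t=15: L0/L1/L2 = HEFG/AC/- → run H
t=16: L0/L1/L2 = HEFG/AC/- → run H
t=17: L0/L1/L2 = HEFG/AC/- → run H
t=18: L0/L1/L2 = EFG/ACH/- → run E
t=19: L0/L1/L2 = EFG/ACH/- → run E
t=20: L0/L1/L2 = EFG/ACH/- → run E
t=21: L0/L1/L2 = EFG/ACH/- → run E
t=22: L0/L1/L2 = FG/ACHE/- → run F
t=23: L0/L1/L2 = FG/ACHE/- → run F
t=24: L0/L1/L2 = FG/ACHE/- → run F
t=25: L0/L1/L2 = FG/ACHE/- → run F
t=26: L0/L1/L2 = G/ACHEF/- → run G
t=27: L0/L1/L2 = G/ACHEF/- → run G
t=28: L0/L1/L2 = G/ACHEF/- → run G
t=29: L0/L1/L2 = G/ACHEF/- → run G
t=30: L0/L1/L2 = -/ACHEFG/- → run A
t=31: L0/L1/L2 = -/CHEFG/- → run C
t=32: L0/L1/L2 = -/CHEFG/- → run C
t=33: L0/L1/L2 = -/HEFG/- → run H
t=34: L0/L1/L2 = -/HEFG/- → run H
t=35: L0/L1/L2 = -/HEFG/- → run H
t=36: L0/L1/L2 = -/HEFG/- → run H
t=37: L0/L1/L2 = -/EFG/- → run E
t=38: L0/L1/L2 = -/EFG/- → run E
t=39: L0/L1/L2 = -/EFG/- → run E
t=40: L0/L1/L2 = -/FG/- → run F
t=41: L0/L1/L2 = -/FG/- → run F
t=42: L0/L1/L2 = -/G/- → run G
t=43: L0/L1/L2 = -/G/- → run G
t=44: (idle)
t=45: (idle)
t=46: (idle)
t=47: (idle)
t=48: (idle)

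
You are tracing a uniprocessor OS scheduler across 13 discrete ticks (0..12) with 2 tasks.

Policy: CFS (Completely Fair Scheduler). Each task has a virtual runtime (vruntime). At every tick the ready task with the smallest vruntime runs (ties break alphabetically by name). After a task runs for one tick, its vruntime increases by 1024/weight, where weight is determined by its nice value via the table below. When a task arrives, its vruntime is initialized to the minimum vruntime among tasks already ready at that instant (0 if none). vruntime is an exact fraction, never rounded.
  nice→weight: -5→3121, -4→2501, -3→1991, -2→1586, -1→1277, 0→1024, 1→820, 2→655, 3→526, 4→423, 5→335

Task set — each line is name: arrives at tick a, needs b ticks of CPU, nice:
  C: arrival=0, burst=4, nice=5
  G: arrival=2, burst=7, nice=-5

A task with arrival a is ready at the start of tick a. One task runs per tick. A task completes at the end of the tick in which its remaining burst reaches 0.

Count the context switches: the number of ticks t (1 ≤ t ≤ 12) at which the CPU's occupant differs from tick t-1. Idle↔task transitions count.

t=0: vr[C=0] → run C
t=1: vr[C=1024/335] → run C
t=2: vr[C=2048/335 G=2048/335] → run C
t=3: vr[C=3072/335 G=2048/335] → run G
t=4: vr[C=3072/335 G=6734848/1045535] → run G
t=5: vr[C=3072/335 G=7077888/1045535] → run G
t=6: vr[C=3072/335 G=7420928/1045535] → run G
t=7: vr[C=3072/335 G=7763968/1045535] → run G
t=8: vr[C=3072/335 G=8107008/1045535] → run G
t=9: vr[C=3072/335 G=8450048/1045535] → run G
t=10: vr[C=3072/335] → run C
t=11: (idle)
t=12: (idle)

context switches = 3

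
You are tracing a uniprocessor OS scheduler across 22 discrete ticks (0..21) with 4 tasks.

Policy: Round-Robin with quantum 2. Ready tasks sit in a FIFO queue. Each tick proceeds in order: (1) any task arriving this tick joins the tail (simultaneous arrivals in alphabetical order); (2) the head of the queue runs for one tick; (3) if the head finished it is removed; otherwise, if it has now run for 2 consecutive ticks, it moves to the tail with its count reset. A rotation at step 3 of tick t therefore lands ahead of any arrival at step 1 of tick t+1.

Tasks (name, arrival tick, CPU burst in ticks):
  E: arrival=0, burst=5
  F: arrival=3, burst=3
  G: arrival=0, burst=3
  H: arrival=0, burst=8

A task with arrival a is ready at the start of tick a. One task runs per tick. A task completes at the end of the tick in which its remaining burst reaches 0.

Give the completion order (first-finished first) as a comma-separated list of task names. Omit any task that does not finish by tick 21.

t=0: queue=[E,G,H] q_used=0 → run E
t=1: queue=[E,G,H] q_used=1 → run E
t=2: queue=[G,H,E] q_used=0 → run G
t=3: queue=[G,H,E,F] q_used=1 → run G
t=4: queue=[H,E,F,G] q_used=0 → run H
t=5: queue=[H,E,F,G] q_used=1 → run H
t=6: queue=[E,F,G,H] q_used=0 → run E
t=7: queue=[E,F,G,H] q_used=1 → run E
t=8: queue=[F,G,H,E] q_used=0 → run F
t=9: queue=[F,G,H,E] q_used=1 → run F
t=10: queue=[G,H,E,F] q_used=0 → run G
t=11: queue=[H,E,F] q_used=0 → run H
t=12: queue=[H,E,F] q_used=1 → run H
t=13: queue=[E,F,H] q_used=0 → run E
t=14: queue=[F,H] q_used=0 → run F
t=15: queue=[H] q_used=0 → run H
t=16: queue=[H] q_used=1 → run H
t=17: queue=[H] q_used=0 → run H
t=18: queue=[H] q_used=1 → run H
t=19: (idle)
t=20: (idle)
t=21: (idle)

completion order = G, E, F, H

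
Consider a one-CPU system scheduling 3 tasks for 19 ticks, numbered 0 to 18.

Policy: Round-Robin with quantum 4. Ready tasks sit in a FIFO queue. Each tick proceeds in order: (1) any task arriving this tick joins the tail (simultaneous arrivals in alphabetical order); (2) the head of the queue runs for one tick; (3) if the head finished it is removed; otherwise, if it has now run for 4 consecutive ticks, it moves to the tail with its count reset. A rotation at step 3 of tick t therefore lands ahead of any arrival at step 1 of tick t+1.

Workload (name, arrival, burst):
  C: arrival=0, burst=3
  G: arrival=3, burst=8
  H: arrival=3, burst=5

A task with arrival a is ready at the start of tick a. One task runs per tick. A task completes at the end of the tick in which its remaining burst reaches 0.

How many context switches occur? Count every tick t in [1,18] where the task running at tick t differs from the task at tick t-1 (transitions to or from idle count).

context switches = 5

t=0: queue=[C] q_used=0 → run C
t=1: queue=[C] q_used=1 → run C
t=2: queue=[C] q_used=2 → run C
t=3: queue=[G,H] q_used=0 → run G
t=4: queue=[G,H] q_used=1 → run G
t=5: queue=[G,H] q_used=2 → run G
t=6: queue=[G,H] q_used=3 → run G
t=7: queue=[H,G] q_used=0 → run H
t=8: queue=[H,G] q_used=1 → run H
t=9: queue=[H,G] q_used=2 → run H
t=10: queue=[H,G] q_used=3 → run H
t=11: queue=[G,H] q_used=0 → run G
t=12: queue=[G,H] q_used=1 → run G
t=13: queue=[G,H] q_used=2 → run G
t=14: queue=[G,H] q_used=3 → run G
t=15: queue=[H] q_used=0 → run H
t=16: (idle)
t=17: (idle)
t=18: (idle)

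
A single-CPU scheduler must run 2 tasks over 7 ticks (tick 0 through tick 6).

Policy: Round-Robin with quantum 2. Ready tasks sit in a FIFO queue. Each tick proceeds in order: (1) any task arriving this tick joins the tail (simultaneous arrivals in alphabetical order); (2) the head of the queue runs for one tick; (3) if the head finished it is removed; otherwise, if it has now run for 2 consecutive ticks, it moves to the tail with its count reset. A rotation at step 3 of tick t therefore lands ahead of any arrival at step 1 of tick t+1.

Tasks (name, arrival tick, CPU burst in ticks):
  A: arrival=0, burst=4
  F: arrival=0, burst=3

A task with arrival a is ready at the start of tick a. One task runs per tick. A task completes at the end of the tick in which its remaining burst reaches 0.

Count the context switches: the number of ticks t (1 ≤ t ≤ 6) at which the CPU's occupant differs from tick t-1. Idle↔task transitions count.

context switches = 3

t=0: queue=[A,F] q_used=0 → run A
t=1: queue=[A,F] q_used=1 → run A
t=2: queue=[F,A] q_used=0 → run F
t=3: queue=[F,A] q_used=1 → run F
t=4: queue=[A,F] q_used=0 → run A
t=5: queue=[A,F] q_used=1 → run A
t=6: queue=[F] q_used=0 → run F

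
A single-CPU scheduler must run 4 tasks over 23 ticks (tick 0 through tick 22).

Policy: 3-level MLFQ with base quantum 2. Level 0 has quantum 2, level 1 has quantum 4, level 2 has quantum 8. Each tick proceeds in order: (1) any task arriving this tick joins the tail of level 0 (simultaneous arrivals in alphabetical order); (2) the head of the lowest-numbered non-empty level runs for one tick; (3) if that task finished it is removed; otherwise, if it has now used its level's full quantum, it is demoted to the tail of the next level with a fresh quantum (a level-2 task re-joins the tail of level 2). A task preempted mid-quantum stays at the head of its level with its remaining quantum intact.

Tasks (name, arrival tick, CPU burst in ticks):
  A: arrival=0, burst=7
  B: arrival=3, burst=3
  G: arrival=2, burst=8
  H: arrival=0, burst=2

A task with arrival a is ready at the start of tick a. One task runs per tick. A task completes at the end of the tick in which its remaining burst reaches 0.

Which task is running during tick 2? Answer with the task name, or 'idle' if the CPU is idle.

running at tick 2 = H

t=0: L0/L1/L2 = AH/-/- → run A
t=1: L0/L1/L2 = AH/-/- → run A
t=2: L0/L1/L2 = HG/A/- → run H
t=3: L0/L1/L2 = HGB/A/- → run H
t=4: L0/L1/L2 = GB/A/- → run G
t=5: L0/L1/L2 = GB/A/- → run G
t=6: L0/L1/L2 = B/AG/- → run B
t=7: L0/L1/L2 = B/AG/- → run B
t=8: L0/L1/L2 = -/AGB/- → run A
t=9: L0/L1/L2 = -/AGB/- → run A
t=10: L0/L1/L2 = -/AGB/- → run A
t=11: L0/L1/L2 = -/AGB/- → run A
t=12: L0/L1/L2 = -/GB/A → run G
t=13: L0/L1/L2 = -/GB/A → run G
t=14: L0/L1/L2 = -/GB/A → run G
t=15: L0/L1/L2 = -/GB/A → run G
t=16: L0/L1/L2 = -/B/AG → run B
t=17: L0/L1/L2 = -/-/AG → run A
t=18: L0/L1/L2 = -/-/G → run G
t=19: L0/L1/L2 = -/-/G → run G
t=20: (idle)
t=21: (idle)
t=22: (idle)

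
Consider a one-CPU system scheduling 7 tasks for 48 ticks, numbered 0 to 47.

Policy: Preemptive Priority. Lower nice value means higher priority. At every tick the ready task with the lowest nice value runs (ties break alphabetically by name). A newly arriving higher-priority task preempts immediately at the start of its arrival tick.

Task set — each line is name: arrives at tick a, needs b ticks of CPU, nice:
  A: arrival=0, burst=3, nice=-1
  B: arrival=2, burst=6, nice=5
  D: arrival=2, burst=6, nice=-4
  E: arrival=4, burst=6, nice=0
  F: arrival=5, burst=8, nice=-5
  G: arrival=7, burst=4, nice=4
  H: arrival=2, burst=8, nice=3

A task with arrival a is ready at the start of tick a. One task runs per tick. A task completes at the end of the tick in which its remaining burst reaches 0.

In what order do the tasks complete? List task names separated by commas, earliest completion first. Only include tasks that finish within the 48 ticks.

completion order = F, D, A, E, H, G, B

t=0: ready={A} → run A
t=1: ready={A} → run A
t=2: ready={A,B,D,H} → run D
t=3: ready={A,B,D,H} → run D
t=4: ready={A,B,D,E,H} → run D
t=5: ready={A,B,D,E,F,H} → run F
t=6: ready={A,B,D,E,F,H} → run F
t=7: ready={A,B,D,E,F,G,H} → run F
t=8: ready={A,B,D,E,F,G,H} → run F
t=9: ready={A,B,D,E,F,G,H} → run F
t=10: ready={A,B,D,E,F,G,H} → run F
t=11: ready={A,B,D,E,F,G,H} → run F
t=12: ready={A,B,D,E,F,G,H} → run F
t=13: ready={A,B,D,E,G,H} → run D
t=14: ready={A,B,D,E,G,H} → run D
t=15: ready={A,B,D,E,G,H} → run D
t=16: ready={A,B,E,G,H} → run A
t=17: ready={B,E,G,H} → run E
t=18: ready={B,E,G,H} → run E
t=19: ready={B,E,G,H} → run E
t=20: ready={B,E,G,H} → run E
t=21: ready={B,E,G,H} → run E
t=22: ready={B,E,G,H} → run E
t=23: ready={B,G,H} → run H
t=24: ready={B,G,H} → run H
t=25: ready={B,G,H} → run H
t=26: ready={B,G,H} → run H
t=27: ready={B,G,H} → run H
t=28: ready={B,G,H} → run H
t=29: ready={B,G,H} → run H
t=30: ready={B,G,H} → run H
t=31: ready={B,G} → run G
t=32: ready={B,G} → run G
t=33: ready={B,G} → run G
t=34: ready={B,G} → run G
t=35: ready={B} → run B
t=36: ready={B} → run B
t=37: ready={B} → run B
t=38: ready={B} → run B
t=39: ready={B} → run B
t=40: ready={B} → run B
t=41: (idle)
t=42: (idle)
t=43: (idle)
t=44: (idle)
t=45: (idle)
t=46: (idle)
t=47: (idle)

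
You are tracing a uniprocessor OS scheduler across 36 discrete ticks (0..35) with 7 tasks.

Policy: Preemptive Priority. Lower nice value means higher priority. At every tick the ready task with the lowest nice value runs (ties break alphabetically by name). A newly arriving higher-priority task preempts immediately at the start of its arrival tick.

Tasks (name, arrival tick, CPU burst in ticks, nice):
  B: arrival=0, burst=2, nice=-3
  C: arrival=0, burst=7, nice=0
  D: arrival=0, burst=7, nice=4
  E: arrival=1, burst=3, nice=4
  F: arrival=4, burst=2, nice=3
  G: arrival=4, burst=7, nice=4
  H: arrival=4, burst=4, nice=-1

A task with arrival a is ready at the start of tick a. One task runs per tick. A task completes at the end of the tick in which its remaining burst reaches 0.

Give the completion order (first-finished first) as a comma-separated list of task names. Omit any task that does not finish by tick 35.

t=0: ready={B,C,D} → run B
t=1: ready={B,C,D,E} → run B
t=2: ready={C,D,E} → run C
t=3: ready={C,D,E} → run C
t=4: ready={C,D,E,F,G,H} → run H
t=5: ready={C,D,E,F,G,H} → run H
t=6: ready={C,D,E,F,G,H} → run H
t=7: ready={C,D,E,F,G,H} → run H
t=8: ready={C,D,E,F,G} → run C
t=9: ready={C,D,E,F,G} → run C
t=10: ready={C,D,E,F,G} → run C
t=11: ready={C,D,E,F,G} → run C
t=12: ready={C,D,E,F,G} → run C
t=13: ready={D,E,F,G} → run F
t=14: ready={D,E,F,G} → run F
t=15: ready={D,E,G} → run D
t=16: ready={D,E,G} → run D
t=17: ready={D,E,G} → run D
t=18: ready={D,E,G} → run D
t=19: ready={D,E,G} → run D
t=20: ready={D,E,G} → run D
t=21: ready={D,E,G} → run D
t=22: ready={E,G} → run E
t=23: ready={E,G} → run E
t=24: ready={E,G} → run E
t=25: ready={G} → run G
t=26: ready={G} → run G
t=27: ready={G} → run G
t=28: ready={G} → run G
t=29: ready={G} → run G
t=30: ready={G} → run G
t=31: ready={G} → run G
t=32: (idle)
t=33: (idle)
t=34: (idle)
t=35: (idle)

completion order = B, H, C, F, D, E, G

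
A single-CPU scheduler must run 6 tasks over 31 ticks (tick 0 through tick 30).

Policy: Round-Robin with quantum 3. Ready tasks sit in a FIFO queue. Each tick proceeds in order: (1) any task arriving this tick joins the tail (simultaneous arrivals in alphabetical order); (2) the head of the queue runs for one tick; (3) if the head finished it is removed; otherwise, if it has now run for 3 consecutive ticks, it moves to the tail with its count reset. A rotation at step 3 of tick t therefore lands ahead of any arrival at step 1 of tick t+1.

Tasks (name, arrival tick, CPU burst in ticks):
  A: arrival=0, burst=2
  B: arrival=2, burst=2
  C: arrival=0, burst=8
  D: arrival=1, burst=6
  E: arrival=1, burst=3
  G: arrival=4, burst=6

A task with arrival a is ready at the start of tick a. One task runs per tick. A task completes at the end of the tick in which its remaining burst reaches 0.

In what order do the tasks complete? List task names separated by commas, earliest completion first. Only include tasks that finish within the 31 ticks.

t=0: queue=[A,C] q_used=0 → run A
t=1: queue=[A,C,D,E] q_used=1 → run A
t=2: queue=[C,D,E,B] q_used=0 → run C
t=3: queue=[C,D,E,B] q_used=1 → run C
t=4: queue=[C,D,E,B,G] q_used=2 → run C
t=5: queue=[D,E,B,G,C] q_used=0 → run D
t=6: queue=[D,E,B,G,C] q_used=1 → run D
t=7: queue=[D,E,B,G,C] q_used=2 → run D
t=8: queue=[E,B,G,C,D] q_used=0 → run E
t=9: queue=[E,B,G,C,D] q_used=1 → run E
t=10: queue=[E,B,G,C,D] q_used=2 → run E
t=11: queue=[B,G,C,D] q_used=0 → run B
t=12: queue=[B,G,C,D] q_used=1 → run B
t=13: queue=[G,C,D] q_used=0 → run G
t=14: queue=[G,C,D] q_used=1 → run G
t=15: queue=[G,C,D] q_used=2 → run G
t=16: queue=[C,D,G] q_used=0 → run C
t=17: queue=[C,D,G] q_used=1 → run C
t=18: queue=[C,D,G] q_used=2 → run C
t=19: queue=[D,G,C] q_used=0 → run D
t=20: queue=[D,G,C] q_used=1 → run D
t=21: queue=[D,G,C] q_used=2 → run D
t=22: queue=[G,C] q_used=0 → run G
t=23: queue=[G,C] q_used=1 → run G
t=24: queue=[G,C] q_used=2 → run G
t=25: queue=[C] q_used=0 → run C
t=26: queue=[C] q_used=1 → run C
t=27: (idle)
t=28: (idle)
t=29: (idle)
t=30: (idle)

completion order = A, E, B, D, G, C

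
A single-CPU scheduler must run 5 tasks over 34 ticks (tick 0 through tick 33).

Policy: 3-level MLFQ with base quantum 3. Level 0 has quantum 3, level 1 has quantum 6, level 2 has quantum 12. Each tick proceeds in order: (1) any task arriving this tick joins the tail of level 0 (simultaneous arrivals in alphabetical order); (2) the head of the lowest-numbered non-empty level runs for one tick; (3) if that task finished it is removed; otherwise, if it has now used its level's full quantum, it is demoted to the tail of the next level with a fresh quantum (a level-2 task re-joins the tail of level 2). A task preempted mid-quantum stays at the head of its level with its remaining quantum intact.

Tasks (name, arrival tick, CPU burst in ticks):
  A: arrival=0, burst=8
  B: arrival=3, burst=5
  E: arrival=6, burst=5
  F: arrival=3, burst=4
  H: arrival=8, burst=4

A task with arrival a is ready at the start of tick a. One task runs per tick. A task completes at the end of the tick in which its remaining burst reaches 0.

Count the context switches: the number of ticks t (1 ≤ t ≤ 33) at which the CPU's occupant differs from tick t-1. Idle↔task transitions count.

t=0: L0/L1/L2 = A/-/- → run A
t=1: L0/L1/L2 = A/-/- → run A
t=2: L0/L1/L2 = A/-/- → run A
t=3: L0/L1/L2 = BF/A/- → run B
t=4: L0/L1/L2 = BF/A/- → run B
t=5: L0/L1/L2 = BF/A/- → run B
t=6: L0/L1/L2 = FE/AB/- → run F
t=7: L0/L1/L2 = FE/AB/- → run F
t=8: L0/L1/L2 = FEH/AB/- → run F
t=9: L0/L1/L2 = EH/ABF/- → run E
t=10: L0/L1/L2 = EH/ABF/- → run E
t=11: L0/L1/L2 = EH/ABF/- → run E
t=12: L0/L1/L2 = H/ABFE/- → run H
t=13: L0/L1/L2 = H/ABFE/- → run H
t=14: L0/L1/L2 = H/ABFE/- → run H
t=15: L0/L1/L2 = -/ABFEH/- → run A
t=16: L0/L1/L2 = -/ABFEH/- → run A
t=17: L0/L1/L2 = -/ABFEH/- → run A
t=18: L0/L1/L2 = -/ABFEH/- → run A
t=19: L0/L1/L2 = -/ABFEH/- → run A
t=20: L0/L1/L2 = -/BFEH/- → run B
t=21: L0/L1/L2 = -/BFEH/- → run B
t=22: L0/L1/L2 = -/FEH/- → run F
t=23: L0/L1/L2 = -/EH/- → run E
t=24: L0/L1/L2 = -/EH/- → run E
t=25: L0/L1/L2 = -/H/- → run H
t=26: (idle)
t=27: (idle)
t=28: (idle)
t=29: (idle)
t=30: (idle)
t=31: (idle)
t=32: (idle)
t=33: (idle)

context switches = 10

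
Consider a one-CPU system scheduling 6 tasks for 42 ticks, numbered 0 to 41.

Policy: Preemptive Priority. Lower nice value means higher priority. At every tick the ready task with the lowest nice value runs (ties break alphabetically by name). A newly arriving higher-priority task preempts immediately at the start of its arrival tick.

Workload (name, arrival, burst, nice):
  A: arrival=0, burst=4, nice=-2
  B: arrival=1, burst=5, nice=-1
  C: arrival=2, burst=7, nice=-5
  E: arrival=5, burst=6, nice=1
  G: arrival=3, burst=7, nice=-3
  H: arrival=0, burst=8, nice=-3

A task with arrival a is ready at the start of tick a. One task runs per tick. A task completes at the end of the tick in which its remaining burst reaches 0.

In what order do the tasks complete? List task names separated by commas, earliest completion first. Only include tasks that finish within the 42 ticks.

t=0: ready={A,H} → run H
t=1: ready={A,B,H} → run H
t=2: ready={A,B,C,H} → run C
t=3: ready={A,B,C,G,H} → run C
t=4: ready={A,B,C,G,H} → run C
t=5: ready={A,B,C,E,G,H} → run C
t=6: ready={A,B,C,E,G,H} → run C
t=7: ready={A,B,C,E,G,H} → run C
t=8: ready={A,B,C,E,G,H} → run C
t=9: ready={A,B,E,G,H} → run G
t=10: ready={A,B,E,G,H} → run G
t=11: ready={A,B,E,G,H} → run G
t=12: ready={A,B,E,G,H} → run G
t=13: ready={A,B,E,G,H} → run G
t=14: ready={A,B,E,G,H} → run G
t=15: ready={A,B,E,G,H} → run G
t=16: ready={A,B,E,H} → run H
t=17: ready={A,B,E,H} → run H
t=18: ready={A,B,E,H} → run H
t=19: ready={A,B,E,H} → run H
t=20: ready={A,B,E,H} → run H
t=21: ready={A,B,E,H} → run H
t=22: ready={A,B,E} → run A
t=23: ready={A,B,E} → run A
t=24: ready={A,B,E} → run A
t=25: ready={A,B,E} → run A
t=26: ready={B,E} → run B
t=27: ready={B,E} → run B
t=28: ready={B,E} → run B
t=29: ready={B,E} → run B
t=30: ready={B,E} → run B
t=31: ready={E} → run E
t=32: ready={E} → run E
t=33: ready={E} → run E
t=34: ready={E} → run E
t=35: ready={E} → run E
t=36: ready={E} → run E
t=37: (idle)
t=38: (idle)
t=39: (idle)
t=40: (idle)
t=41: (idle)

completion order = C, G, H, A, B, E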